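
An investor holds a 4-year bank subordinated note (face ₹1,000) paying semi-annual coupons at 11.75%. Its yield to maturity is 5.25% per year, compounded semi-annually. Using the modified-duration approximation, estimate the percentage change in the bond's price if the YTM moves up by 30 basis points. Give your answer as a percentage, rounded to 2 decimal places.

Periodic yield y = 0.02625. Modified duration first:
  t   CF        PV=CF/(1+0.02625)^t    t·PV
  1        58.75        57.2473        57.2473
  2        58.75        55.7830       111.5659
  3        58.75        54.3561       163.0683
  4        58.75        52.9658       211.8630
  5        58.75        51.6110       258.0548
  6        58.75        50.2908       301.7450
  7        58.75        49.0045       343.0313
  8     1,058.75       860.5341     6,884.2724
  Σ                  1,231.7924     8,330.8481
P = 1,231.7924; D_Mac = 6.76319 half-year periods = 3.38160 yrs; D_mod = 3.38160/(1+0.02625) = 3.29510 yrs.
ΔP/P ≈ -D_mod · Δy = -3.29510 × (+0.003) = -0.009885 = -0.9885%.

-0.99%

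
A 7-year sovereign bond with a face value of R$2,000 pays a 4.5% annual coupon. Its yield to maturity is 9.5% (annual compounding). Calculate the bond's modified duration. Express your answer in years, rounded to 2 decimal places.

Periodic yield y = 0.095. First find Macaulay duration:
  t   CF        PV=CF/(1+0.095)^t    t·PV
  1        90.00        82.1918        82.1918
  2        90.00        75.0610       150.1220
  3        90.00        68.5488       205.6465
  4        90.00        62.6017       250.4067
  5        90.00        57.1705       285.8524
  6        90.00        52.2105       313.2630
  7     2,090.00     1,107.2545     7,750.7815
  Σ                  1,505.0388     9,038.2639
P = 1,505.0388; Macaulay duration = 9,038.2639 / 1,505.0388 = 6.00534 years.
Modified duration = D_Mac / (1 + y) = 6.00534 / 1.095 = 5.48433 years.

5.48 years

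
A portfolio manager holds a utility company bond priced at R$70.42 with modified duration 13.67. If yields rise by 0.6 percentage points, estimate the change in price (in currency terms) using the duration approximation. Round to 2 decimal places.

-R$5.78

Duration approximation: ΔP/P ≈ -D_mod · Δy = -13.67 × (+0.006) = -0.082020.
ΔP ≈ 70.42 × (-0.082020) = -5.7758484.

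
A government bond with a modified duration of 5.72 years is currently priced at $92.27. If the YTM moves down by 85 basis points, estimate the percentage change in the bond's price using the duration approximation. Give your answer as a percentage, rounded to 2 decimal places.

+4.86%

Duration approximation: ΔP/P ≈ -D_mod · Δy = -5.72 × (-0.0085) = +0.048620.
As a percentage: +4.8620%.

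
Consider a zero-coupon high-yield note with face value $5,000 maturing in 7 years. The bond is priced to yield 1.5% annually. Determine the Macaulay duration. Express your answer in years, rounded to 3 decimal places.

A zero-coupon bond has a single cash flow at maturity, so its Macaulay duration equals its maturity: 7 years.

7.000 years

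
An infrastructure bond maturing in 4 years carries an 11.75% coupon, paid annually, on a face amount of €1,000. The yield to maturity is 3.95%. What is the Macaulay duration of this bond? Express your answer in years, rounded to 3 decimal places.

Periodic yield y = 0.0395. Discount each cash flow and weight by its year:
  t   CF        PV=CF/(1+0.0395)^t    t·PV
  1       117.50       113.0351       113.0351
  2       117.50       108.7399       217.4798
  3       117.50       104.6079       313.8236
  4     1,117.50       957.0829     3,828.3316
  Σ                  1,283.4658     4,472.6701
Price P = Σ PV = 1,283.4658.
Macaulay duration = Σ(t·PV) / P = 4,472.6701 / 1,283.4658 = 3.48484 years.

3.485 years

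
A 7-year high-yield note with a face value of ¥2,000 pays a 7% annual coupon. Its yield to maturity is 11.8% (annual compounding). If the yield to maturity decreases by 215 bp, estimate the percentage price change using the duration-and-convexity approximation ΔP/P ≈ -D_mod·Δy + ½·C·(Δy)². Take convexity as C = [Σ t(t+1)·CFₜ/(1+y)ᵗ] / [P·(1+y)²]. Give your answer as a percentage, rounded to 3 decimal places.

With y = 0.118:
  t   CF        PV=CF/(1+0.118)^t    t·PV        t(t+1)·PV
  1       140.00       125.2236       125.2236         250.4472
  2       140.00       112.0068       224.0136         672.0409
  3       140.00       100.1850       300.5549       1,202.2198
  4       140.00        89.6109       358.4436       1,792.2179
  5       140.00        80.1529       400.7643       2,404.5858
  6       140.00        71.6931       430.1585       3,011.1092
  7     2,140.00       980.2146     6,861.5019      54,892.0153
  Σ                  1,559.0868     8,700.6604      64,224.6360
P = 1,559.0868; D_Mac = 5.58061 yrs; D_mod = 4.99160 yrs; C = 32.95701.
Duration effect: -4.99160 × (-0.0215) = +0.107319
Convexity effect: 0.5 × 32.95701 × (-0.0215)² = +0.0076172
ΔP/P ≈ +0.107319 + 0.0076172 = +0.114937 = +11.4937%.

+11.494%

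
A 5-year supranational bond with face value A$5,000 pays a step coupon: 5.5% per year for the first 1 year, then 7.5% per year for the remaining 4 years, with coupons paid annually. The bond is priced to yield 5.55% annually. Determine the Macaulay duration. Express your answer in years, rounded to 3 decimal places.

Periodic yield y = 0.0555. Discount each cash flow and weight by its year:
  t   CF        PV=CF/(1+0.0555)^t    t·PV
  1       275.00       260.5400       260.5400
  2       375.00       336.6005       673.2011
  3       375.00       318.9015       956.7045
  4       375.00       302.1331     1,208.5324
  5     5,375.00     4,102.8655    20,514.3275
  Σ                  5,321.0407    23,613.3055
Price P = Σ PV = 5,321.0407.
Macaulay duration = Σ(t·PV) / P = 23,613.3055 / 5,321.0407 = 4.43772 years.

4.438 years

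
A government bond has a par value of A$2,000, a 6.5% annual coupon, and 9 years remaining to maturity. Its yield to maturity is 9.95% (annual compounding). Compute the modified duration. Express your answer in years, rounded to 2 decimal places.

6.22 years

Periodic yield y = 0.0995. First find Macaulay duration:
  t   CF        PV=CF/(1+0.0995)^t    t·PV
  1       130.00       118.2356       118.2356
  2       130.00       107.5358       215.0715
  3       130.00        97.8042       293.4127
  4       130.00        88.9534       355.8135
  5       130.00        80.9035       404.5174
  6       130.00        73.5821       441.4924
  7       130.00        66.9232       468.4624
  8       130.00        60.8669       486.9355
  9     2,130.00       907.0318     8,163.2860
  Σ                  1,601.8364    10,947.2269
P = 1,601.8364; Macaulay duration = 10,947.2269 / 1,601.8364 = 6.83417 years.
Modified duration = D_Mac / (1 + y) = 6.83417 / 1.0995 = 6.21571 years.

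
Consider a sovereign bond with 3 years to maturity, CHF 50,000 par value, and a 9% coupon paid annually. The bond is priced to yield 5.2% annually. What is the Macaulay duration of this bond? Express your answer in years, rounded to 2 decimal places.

Periodic yield y = 0.052. Discount each cash flow and weight by its year:
  t   CF        PV=CF/(1+0.052)^t    t·PV
  1     4,500.00     4,277.5665     4,277.5665
  2     4,500.00     4,066.1279     8,132.2558
  3    54,500.00    46,811.1470   140,433.4411
  Σ                 55,154.8414   152,843.2634
Price P = Σ PV = 55,154.8414.
Macaulay duration = Σ(t·PV) / P = 152,843.2634 / 55,154.8414 = 2.77117 years.

2.77 years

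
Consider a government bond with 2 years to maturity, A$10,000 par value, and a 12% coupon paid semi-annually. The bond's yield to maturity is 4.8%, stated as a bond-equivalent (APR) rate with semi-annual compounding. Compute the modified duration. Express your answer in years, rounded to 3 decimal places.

Periodic yield y = 0.024. First find Macaulay duration:
  t   CF        PV=CF/(1+0.024)^t    t·PV
  1       600.00       585.9375       585.9375
  2       600.00       572.2046     1,144.4092
  3       600.00       558.7935     1,676.3806
  4    10,600.00     9,640.6438    38,562.5754
  Σ                 11,357.5795    41,969.3027
P = 11,357.5795; Macaulay duration = 41,969.3027 / 11,357.5795 = 3.69527 half-year periods = 1.84763 years.
Modified duration = D_Mac / (1 + y) = 1.84763 / 1.024 = 1.80433 years.

1.804 years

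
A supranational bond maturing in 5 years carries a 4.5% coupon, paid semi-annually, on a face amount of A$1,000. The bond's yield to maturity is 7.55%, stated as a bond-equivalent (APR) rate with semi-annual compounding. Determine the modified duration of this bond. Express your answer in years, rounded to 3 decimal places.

Periodic yield y = 0.03775. First find Macaulay duration:
  t   CF        PV=CF/(1+0.03775)^t    t·PV
  1        22.50        21.6815        21.6815
  2        22.50        20.8928        41.7856
  3        22.50        20.1328        60.3984
  4        22.50        19.4004        77.6018
  5        22.50        18.6947        93.4736
  6        22.50        18.0147       108.0880
  7        22.50        17.3593       121.5154
  8        22.50        16.7279       133.8229
  9        22.50        16.1194       145.0743
  10    1,022.50       705.8882     7,058.8816
  Σ                    874.9117     7,862.3230
P = 874.9117; Macaulay duration = 7,862.3230 / 874.9117 = 8.98642 half-year periods = 4.49321 years.
Modified duration = D_Mac / (1 + y) = 4.49321 / 1.03775 = 4.32976 years.

4.330 years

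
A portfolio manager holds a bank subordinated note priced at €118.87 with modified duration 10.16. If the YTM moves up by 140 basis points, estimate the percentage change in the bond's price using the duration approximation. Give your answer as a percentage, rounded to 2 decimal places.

-14.22%

Duration approximation: ΔP/P ≈ -D_mod · Δy = -10.16 × (+0.014) = -0.142240.
As a percentage: -14.2240%.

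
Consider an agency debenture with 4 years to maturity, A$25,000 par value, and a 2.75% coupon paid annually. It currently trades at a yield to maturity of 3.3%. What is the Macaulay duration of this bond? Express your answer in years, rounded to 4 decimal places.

Periodic yield y = 0.033. Discount each cash flow and weight by its year:
  t   CF        PV=CF/(1+0.033)^t    t·PV
  1       687.50       665.5373       665.5373
  2       687.50       644.2762     1,288.5523
  3       687.50       623.6942     1,871.0827
  4    25,687.50    22,559.0368    90,236.1473
  Σ                 24,492.5445    94,061.3196
Price P = Σ PV = 24,492.5445.
Macaulay duration = Σ(t·PV) / P = 94,061.3196 / 24,492.5445 = 3.84041 years.

3.8404 years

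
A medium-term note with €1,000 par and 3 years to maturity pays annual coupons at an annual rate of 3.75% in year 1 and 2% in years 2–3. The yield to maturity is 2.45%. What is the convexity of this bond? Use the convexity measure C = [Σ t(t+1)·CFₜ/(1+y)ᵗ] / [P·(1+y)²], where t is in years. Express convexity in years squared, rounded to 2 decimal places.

10.98

With y = 0.0245:
  t   CF        PV=CF/(1+0.0245)^t    t·PV        t(t+1)·PV
  1        37.50        36.6032        36.6032          73.2064
  2        20.00        19.0549        38.1097         114.3292
  3     1,020.00       948.5589     2,845.6766      11,382.7063
  Σ                  1,004.2170     2,920.3895      11,570.2420
P = 1,004.2170.
Convexity = Σ t(t+1)·PV / [P·(1+y)²] = 11,570.2420 / (1,004.2170 × 1.049600) = 10.97718.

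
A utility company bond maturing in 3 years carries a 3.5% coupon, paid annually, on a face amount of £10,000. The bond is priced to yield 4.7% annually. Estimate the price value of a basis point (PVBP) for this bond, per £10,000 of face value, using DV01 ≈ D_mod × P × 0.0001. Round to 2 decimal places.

Periodic yield y = 0.047.
  t   CF        PV=CF/(1+0.047)^t    t·PV
  1       350.00       334.2884       334.2884
  2       350.00       319.2822       638.5644
  3    10,350.00     9,017.7939    27,053.3817
  Σ                  9,671.3645    28,026.2345
P = 9,671.3645; D_Mac = 2.89786 yrs; D_mod = 2.76777 yrs.
DV01 ≈ 2.76777 × 9,671.3645 × 0.0001 = 2.676813.

£2.68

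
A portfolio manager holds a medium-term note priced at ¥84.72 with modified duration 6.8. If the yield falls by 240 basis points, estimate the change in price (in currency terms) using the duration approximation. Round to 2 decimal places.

+¥13.83

Duration approximation: ΔP/P ≈ -D_mod · Δy = -6.8 × (-0.024) = +0.163200.
ΔP ≈ 84.72 × (+0.163200) = +13.826304.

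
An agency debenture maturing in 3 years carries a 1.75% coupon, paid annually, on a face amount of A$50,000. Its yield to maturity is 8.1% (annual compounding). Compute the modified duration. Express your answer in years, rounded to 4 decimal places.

Periodic yield y = 0.081. First find Macaulay duration:
  t   CF        PV=CF/(1+0.081)^t    t·PV
  1       875.00       809.4357       809.4357
  2       875.00       748.7842     1,497.5684
  3    50,875.00    40,274.2388   120,822.7163
  Σ                 41,832.4587   123,129.7204
P = 41,832.4587; Macaulay duration = 123,129.7204 / 41,832.4587 = 2.94340 years.
Modified duration = D_Mac / (1 + y) = 2.94340 / 1.081 = 2.72285 years.

2.7229 years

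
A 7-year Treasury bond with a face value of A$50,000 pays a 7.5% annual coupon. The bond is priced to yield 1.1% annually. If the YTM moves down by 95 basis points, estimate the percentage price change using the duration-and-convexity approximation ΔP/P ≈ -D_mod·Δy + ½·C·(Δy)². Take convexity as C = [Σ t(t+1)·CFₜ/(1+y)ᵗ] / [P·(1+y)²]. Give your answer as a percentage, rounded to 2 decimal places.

+5.77%

With y = 0.011:
  t   CF        PV=CF/(1+0.011)^t    t·PV        t(t+1)·PV
  1     3,750.00     3,709.1988     3,709.1988       7,418.3976
  2     3,750.00     3,668.8416     7,337.6831      22,013.0493
  3     3,750.00     3,628.9234    10,886.7702      43,547.0808
  4     3,750.00     3,589.4396    14,357.7583      71,788.7913
  5     3,750.00     3,550.3853    17,751.9266     106,511.5597
  6     3,750.00     3,511.7560    21,070.5361     147,493.7524
  7    53,750.00    49,787.5069   348,512.5482   2,788,100.3854
  Σ                 71,446.0515   423,626.4212   3,186,873.0165
P = 71,446.0515; D_Mac = 5.92932 yrs; D_mod = 5.86481 yrs; C = 43.63995.
Duration effect: -5.86481 × (-0.0095) = +0.055716
Convexity effect: 0.5 × 43.63995 × (-0.0095)² = +0.0019693
ΔP/P ≈ +0.055716 + 0.0019693 = +0.057685 = +5.7685%.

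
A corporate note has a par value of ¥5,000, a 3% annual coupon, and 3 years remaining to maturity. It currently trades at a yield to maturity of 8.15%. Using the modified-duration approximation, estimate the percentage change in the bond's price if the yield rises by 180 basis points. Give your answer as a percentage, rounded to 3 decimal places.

Periodic yield y = 0.0815. Modified duration first:
  t   CF        PV=CF/(1+0.0815)^t    t·PV
  1       150.00       138.6963       138.6963
  2       150.00       128.2443       256.4887
  3     5,150.00     4,071.2489    12,213.7468
  Σ                  4,338.1895    12,608.9317
P = 4,338.1895; D_Mac = 2.90650 yrs; D_mod = 2.90650/(1+0.0815) = 2.68747 yrs.
ΔP/P ≈ -D_mod · Δy = -2.68747 × (+0.018) = -0.048374 = -4.8374%.

-4.837%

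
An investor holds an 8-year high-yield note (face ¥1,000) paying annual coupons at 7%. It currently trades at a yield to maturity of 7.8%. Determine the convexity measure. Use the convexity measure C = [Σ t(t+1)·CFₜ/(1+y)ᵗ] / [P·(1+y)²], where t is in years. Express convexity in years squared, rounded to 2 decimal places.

With y = 0.078:
  t   CF        PV=CF/(1+0.078)^t    t·PV        t(t+1)·PV
  1        70.00        64.9351        64.9351         129.8701
  2        70.00        60.2366       120.4732         361.4197
  3        70.00        55.8781       167.6343         670.5374
  4        70.00        51.8350       207.3399       1,036.6997
  5        70.00        48.0844       240.4220       1,442.5321
  6        70.00        44.6052       267.6312       1,873.4183
  7        70.00        41.3777       289.6441       2,317.1532
  8     1,070.00       586.7238     4,693.7902      42,244.1122
  Σ                    953.6759     6,051.8702      50,075.7427
P = 953.6759.
Convexity = Σ t(t+1)·PV / [P·(1+y)²] = 50,075.7427 / (953.6759 × 1.162084) = 45.18446.

45.18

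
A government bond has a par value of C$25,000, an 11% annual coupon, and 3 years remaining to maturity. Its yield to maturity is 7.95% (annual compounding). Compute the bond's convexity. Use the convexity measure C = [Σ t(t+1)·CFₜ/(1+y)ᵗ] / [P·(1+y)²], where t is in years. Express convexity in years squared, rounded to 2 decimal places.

With y = 0.0795:
  t   CF        PV=CF/(1+0.0795)^t    t·PV        t(t+1)·PV
  1     2,750.00     2,547.4757     2,547.4757       5,094.9514
  2     2,750.00     2,359.8663     4,719.7326      14,159.1979
  3    27,750.00    22,059.4687    66,178.4060     264,713.6239
  Σ                 26,966.8107    73,445.6143     283,967.7731
P = 26,966.8107.
Convexity = Σ t(t+1)·PV / [P·(1+y)²] = 283,967.7731 / (26,966.8107 × 1.165320) = 9.03637.

9.04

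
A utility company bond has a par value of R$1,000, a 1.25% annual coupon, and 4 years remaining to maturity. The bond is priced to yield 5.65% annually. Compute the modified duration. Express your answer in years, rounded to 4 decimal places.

Periodic yield y = 0.0565. First find Macaulay duration:
  t   CF        PV=CF/(1+0.0565)^t    t·PV
  1        12.50        11.8315        11.8315
  2        12.50        11.1988        22.3976
  3        12.50        10.5999        31.7997
  4     1,012.50       812.6752     3,250.7009
  Σ                    846.3054     3,316.7297
P = 846.3054; Macaulay duration = 3,316.7297 / 846.3054 = 3.91907 years.
Modified duration = D_Mac / (1 + y) = 3.91907 / 1.0565 = 3.70948 years.

3.7095 years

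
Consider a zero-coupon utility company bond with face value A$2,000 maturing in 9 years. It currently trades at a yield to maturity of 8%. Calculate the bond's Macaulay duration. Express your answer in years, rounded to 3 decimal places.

9.000 years

A zero-coupon bond has a single cash flow at maturity, so its Macaulay duration equals its maturity: 9 years.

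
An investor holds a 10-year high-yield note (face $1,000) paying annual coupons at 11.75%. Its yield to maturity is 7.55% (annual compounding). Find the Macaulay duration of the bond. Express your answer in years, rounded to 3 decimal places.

Periodic yield y = 0.0755. Discount each cash flow and weight by its year:
  t   CF        PV=CF/(1+0.0755)^t    t·PV
  1       117.50       109.2515       109.2515
  2       117.50       101.5821       203.1641
  3       117.50        94.4510       283.3530
  4       117.50        87.8206       351.2822
  5       117.50        81.6556       408.2778
  6       117.50        75.9234       455.5401
  7       117.50        70.5935       494.1548
  8       117.50        65.6379       525.1030
  9       117.50        61.0301       549.2710
  10    1,117.50       539.6888     5,396.8877
  Σ                  1,287.6344     8,776.2854
Price P = Σ PV = 1,287.6344.
Macaulay duration = Σ(t·PV) / P = 8,776.2854 / 1,287.6344 = 6.81582 years.

6.816 years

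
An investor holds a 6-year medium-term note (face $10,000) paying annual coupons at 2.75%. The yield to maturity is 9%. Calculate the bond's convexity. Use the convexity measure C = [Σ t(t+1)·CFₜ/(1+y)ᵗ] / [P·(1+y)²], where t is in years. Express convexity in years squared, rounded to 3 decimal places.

31.698

With y = 0.09:
  t   CF        PV=CF/(1+0.09)^t    t·PV        t(t+1)·PV
  1       275.00       252.2936       252.2936         504.5872
  2       275.00       231.4620       462.9240       1,388.7720
  3       275.00       212.3505       637.0514       2,548.2055
  4       275.00       194.8169       779.2677       3,896.3387
  5       275.00       178.7311       893.6557       5,361.9339
  6    10,275.00     6,126.6468    36,759.8807     257,319.1649
  Σ                  7,196.3009    39,785.0730     271,019.0021
P = 7,196.3009.
Convexity = Σ t(t+1)·PV / [P·(1+y)²] = 271,019.0021 / (7,196.3009 × 1.188100) = 31.69841.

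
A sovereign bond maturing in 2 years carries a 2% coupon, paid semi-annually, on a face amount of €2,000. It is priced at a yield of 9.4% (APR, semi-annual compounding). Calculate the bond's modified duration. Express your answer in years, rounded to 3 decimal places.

Periodic yield y = 0.047. First find Macaulay duration:
  t   CF        PV=CF/(1+0.047)^t    t·PV
  1        20.00        19.1022        19.1022
  2        20.00        18.2447        36.4894
  3        20.00        17.4257        52.2771
  4     2,020.00     1,680.9881     6,723.9525
  Σ                  1,735.7607     6,831.8211
P = 1,735.7607; Macaulay duration = 6,831.8211 / 1,735.7607 = 3.93592 half-year periods = 1.96796 years.
Modified duration = D_Mac / (1 + y) = 1.96796 / 1.047 = 1.87962 years.

1.880 years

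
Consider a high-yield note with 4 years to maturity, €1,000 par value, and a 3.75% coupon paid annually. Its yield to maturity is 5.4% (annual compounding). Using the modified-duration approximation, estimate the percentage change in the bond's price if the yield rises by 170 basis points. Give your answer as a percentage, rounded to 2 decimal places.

-6.10%

Periodic yield y = 0.054. Modified duration first:
  t   CF        PV=CF/(1+0.054)^t    t·PV
  1        37.50        35.5787        35.5787
  2        37.50        33.7559        67.5119
  3        37.50        32.0265        96.0795
  4     1,037.50       840.6702     3,362.6809
  Σ                    942.0314     3,561.8510
P = 942.0314; D_Mac = 3.78103 yrs; D_mod = 3.78103/(1+0.054) = 3.58732 yrs.
ΔP/P ≈ -D_mod · Δy = -3.58732 × (+0.017) = -0.060984 = -6.0984%.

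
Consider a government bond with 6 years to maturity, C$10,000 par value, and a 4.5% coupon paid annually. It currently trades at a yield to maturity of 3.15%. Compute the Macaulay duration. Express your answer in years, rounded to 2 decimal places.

5.41 years

Periodic yield y = 0.0315. Discount each cash flow and weight by its year:
  t   CF        PV=CF/(1+0.0315)^t    t·PV
  1       450.00       436.2579       436.2579
  2       450.00       422.9354       845.8708
  3       450.00       410.0198     1,230.0594
  4       450.00       397.4986     1,589.9943
  5       450.00       385.3598     1,926.7988
  6    10,450.00     8,675.6275    52,053.7650
  Σ                 10,727.6989    58,082.7461
Price P = Σ PV = 10,727.6989.
Macaulay duration = Σ(t·PV) / P = 58,082.7461 / 10,727.6989 = 5.41428 years.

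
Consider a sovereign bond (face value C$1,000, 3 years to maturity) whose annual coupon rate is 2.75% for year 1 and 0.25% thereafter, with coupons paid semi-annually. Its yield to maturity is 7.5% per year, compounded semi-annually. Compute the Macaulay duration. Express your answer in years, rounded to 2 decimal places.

Periodic yield y = 0.0375. Discount each cash flow and weight by its period:
  t   CF        PV=CF/(1+0.0375)^t    t·PV
  1        13.75        13.2530        13.2530
  2        13.75        12.7740        25.5480
  3         1.25         1.1193         3.3579
  4         1.25         1.0788         4.3154
  5         1.25         1.0398         5.1992
  6     1,001.25       802.8121     4,816.8725
  Σ                    832.0771     4,868.5459
Price P = Σ PV = 832.0771.
Macaulay duration = Σ(t·PV) / P = 4,868.5459 / 832.0771 = 5.85108 half-year periods.
In years: 5.85108 / 2 = 2.92554 years.

2.93 years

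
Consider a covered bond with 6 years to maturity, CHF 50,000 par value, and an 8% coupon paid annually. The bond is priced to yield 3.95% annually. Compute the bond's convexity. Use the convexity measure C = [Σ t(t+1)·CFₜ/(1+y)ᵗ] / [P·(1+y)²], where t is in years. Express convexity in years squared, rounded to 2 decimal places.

With y = 0.0395:
  t   CF        PV=CF/(1+0.0395)^t    t·PV        t(t+1)·PV
  1     4,000.00     3,848.0038     3,848.0038       7,696.0077
  2     4,000.00     3,701.7834     7,403.5668      22,210.7004
  3     4,000.00     3,561.1192    10,683.3576      42,733.4303
  4     4,000.00     3,425.8001    13,703.2004      68,516.0018
  5     4,000.00     3,295.6230    16,478.1149      98,868.6895
  6    54,000.00    42,800.2985   256,801.7910   1,797,612.5367
  Σ                 60,632.6280   308,918.0345   2,037,637.3665
P = 60,632.6280.
Convexity = Σ t(t+1)·PV / [P·(1+y)²] = 2,037,637.3665 / (60,632.6280 × 1.080560) = 31.10080.

31.10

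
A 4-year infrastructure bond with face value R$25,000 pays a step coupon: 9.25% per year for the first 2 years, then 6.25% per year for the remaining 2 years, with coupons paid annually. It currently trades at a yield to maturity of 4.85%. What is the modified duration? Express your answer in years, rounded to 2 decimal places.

3.39 years

Periodic yield y = 0.0485. First find Macaulay duration:
  t   CF        PV=CF/(1+0.0485)^t    t·PV
  1     2,312.50     2,205.5317     2,205.5317
  2     2,312.50     2,103.5114     4,207.0228
  3     1,562.50     1,355.5474     4,066.6423
  4    26,562.50    21,978.3562    87,913.4249
  Σ                 27,642.9468    98,392.6218
P = 27,642.9468; Macaulay duration = 98,392.6218 / 27,642.9468 = 3.55941 years.
Modified duration = D_Mac / (1 + y) = 3.55941 / 1.0485 = 3.39477 years.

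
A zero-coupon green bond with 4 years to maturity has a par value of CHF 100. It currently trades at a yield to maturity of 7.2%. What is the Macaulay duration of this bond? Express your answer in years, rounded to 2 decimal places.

A zero-coupon bond has a single cash flow at maturity, so its Macaulay duration equals its maturity: 4 years.

4.00 years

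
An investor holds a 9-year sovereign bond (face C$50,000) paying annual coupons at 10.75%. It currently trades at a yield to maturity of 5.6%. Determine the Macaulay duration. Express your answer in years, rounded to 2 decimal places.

Periodic yield y = 0.056. Discount each cash flow and weight by its year:
  t   CF        PV=CF/(1+0.056)^t    t·PV
  1     5,375.00     5,089.9621     5,089.9621
  2     5,375.00     4,820.0399     9,640.0798
  3     5,375.00     4,564.4317    13,693.2951
  4     5,375.00     4,322.3785    17,289.5141
  5     5,375.00     4,093.1615    20,465.8074
  6     5,375.00     3,876.0999    23,256.5993
  7     5,375.00     3,670.5491    25,693.8439
  8     5,375.00     3,475.8988    27,807.1904
  9    55,375.00    33,910.8344   305,197.5092
  Σ                 67,823.3559   448,133.8012
Price P = Σ PV = 67,823.3559.
Macaulay duration = Σ(t·PV) / P = 448,133.8012 / 67,823.3559 = 6.60737 years.

6.61 years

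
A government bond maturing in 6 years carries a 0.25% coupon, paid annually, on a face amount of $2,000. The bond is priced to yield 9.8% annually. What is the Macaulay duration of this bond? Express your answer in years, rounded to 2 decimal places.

Periodic yield y = 0.098. Discount each cash flow and weight by its year:
  t   CF        PV=CF/(1+0.098)^t    t·PV
  1         5.00         4.5537         4.5537
  2         5.00         4.1473         8.2946
  3         5.00         3.7771        11.3314
  4         5.00         3.4400        13.7601
  5         5.00         3.1330        15.6649
  6     2,005.00     1,144.1958     6,865.1746
  Σ                  1,163.2469     6,918.7793
Price P = Σ PV = 1,163.2469.
Macaulay duration = Σ(t·PV) / P = 6,918.7793 / 1,163.2469 = 5.94782 years.

5.95 years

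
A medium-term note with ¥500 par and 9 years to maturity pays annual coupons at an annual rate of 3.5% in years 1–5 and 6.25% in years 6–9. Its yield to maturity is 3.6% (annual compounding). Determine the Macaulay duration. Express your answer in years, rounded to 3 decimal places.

Periodic yield y = 0.036. Discount each cash flow and weight by its year:
  t   CF        PV=CF/(1+0.036)^t    t·PV
  1        17.50        16.8919        16.8919
  2        17.50        16.3049        32.6098
  3        17.50        15.7383        47.2150
  4        17.50        15.1914        60.7658
  5        17.50        14.6636        73.3178
  6        31.25        25.2750       151.6501
  7        31.25        24.3967       170.7772
  8        31.25        23.5490       188.3918
  9       531.25       386.4214     3,477.7924
  Σ                    538.4322     4,219.4117
Price P = Σ PV = 538.4322.
Macaulay duration = Σ(t·PV) / P = 4,219.4117 / 538.4322 = 7.83648 years.

7.836 years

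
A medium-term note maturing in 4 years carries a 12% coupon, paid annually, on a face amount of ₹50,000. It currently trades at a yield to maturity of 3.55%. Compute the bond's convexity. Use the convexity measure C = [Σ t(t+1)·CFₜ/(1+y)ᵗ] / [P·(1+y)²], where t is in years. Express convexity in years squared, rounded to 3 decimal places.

15.436

With y = 0.0355:
  t   CF        PV=CF/(1+0.0355)^t    t·PV        t(t+1)·PV
  1     6,000.00     5,794.3023     5,794.3023      11,588.6045
  2     6,000.00     5,595.6565    11,191.3129      33,573.9388
  3     6,000.00     5,403.8208    16,211.4625      64,845.8499
  4    56,000.00    48,706.5775   194,826.3101     974,131.5507
  Σ                 65,500.3571   228,023.3878   1,084,139.9440
P = 65,500.3571.
Convexity = Σ t(t+1)·PV / [P·(1+y)²] = 1,084,139.9440 / (65,500.3571 × 1.072260) = 15.43624.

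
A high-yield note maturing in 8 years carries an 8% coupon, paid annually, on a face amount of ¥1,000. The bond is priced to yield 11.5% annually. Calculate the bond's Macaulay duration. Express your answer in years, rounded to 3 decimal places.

6.003 years

Periodic yield y = 0.115. Discount each cash flow and weight by its year:
  t   CF        PV=CF/(1+0.115)^t    t·PV
  1        80.00        71.7489        71.7489
  2        80.00        64.3488       128.6975
  3        80.00        57.7119       173.1357
  4        80.00        51.7596       207.0382
  5        80.00        46.4211       232.1056
  6        80.00        41.6333       249.7998
  7        80.00        37.3393       261.3749
  8     1,080.00       452.0899     3,616.7193
  Σ                    823.0527     4,940.6200
Price P = Σ PV = 823.0527.
Macaulay duration = Σ(t·PV) / P = 4,940.6200 / 823.0527 = 6.00280 years.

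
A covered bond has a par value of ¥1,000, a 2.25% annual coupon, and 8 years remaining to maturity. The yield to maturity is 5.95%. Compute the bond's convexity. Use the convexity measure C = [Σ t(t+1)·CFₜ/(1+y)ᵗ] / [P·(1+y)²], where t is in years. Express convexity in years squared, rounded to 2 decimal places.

56.85

With y = 0.0595:
  t   CF        PV=CF/(1+0.0595)^t    t·PV        t(t+1)·PV
  1        22.50        21.2364        21.2364          42.4729
  2        22.50        20.0438        40.0876         120.2629
  3        22.50        18.9182        56.7546         227.0183
  4        22.50        17.8558        71.4231         357.1155
  5        22.50        16.8530        84.2651         505.5906
  6        22.50        15.9066        95.4395         668.0763
  7        22.50        15.0133       105.0930         840.7441
  8     1,022.50       643.9552     5,151.6413      46,364.7716
  Σ                    769.7823     5,625.9406      49,126.0521
P = 769.7823.
Convexity = Σ t(t+1)·PV / [P·(1+y)²] = 49,126.0521 / (769.7823 × 1.122540) = 56.85151.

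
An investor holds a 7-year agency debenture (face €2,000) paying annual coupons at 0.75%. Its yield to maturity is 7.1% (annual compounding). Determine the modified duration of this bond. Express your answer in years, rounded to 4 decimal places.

6.3491 years

Periodic yield y = 0.071. First find Macaulay duration:
  t   CF        PV=CF/(1+0.071)^t    t·PV
  1        15.00        14.0056        14.0056
  2        15.00        13.0771        26.1543
  3        15.00        12.2102        36.6306
  4        15.00        11.4007        45.6030
  5        15.00        10.6450        53.2248
  6        15.00         9.9393        59.6356
  7     2,015.00     1,246.6621     8,726.6347
  Σ                  1,317.9400     8,961.8885
P = 1,317.9400; Macaulay duration = 8,961.8885 / 1,317.9400 = 6.79992 years.
Modified duration = D_Mac / (1 + y) = 6.79992 / 1.071 = 6.34913 years.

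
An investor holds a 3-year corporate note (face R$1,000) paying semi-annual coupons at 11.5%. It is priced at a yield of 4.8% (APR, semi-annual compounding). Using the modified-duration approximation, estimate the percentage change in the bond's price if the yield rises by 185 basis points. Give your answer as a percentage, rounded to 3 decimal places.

-4.798%

Periodic yield y = 0.024. Modified duration first:
  t   CF        PV=CF/(1+0.024)^t    t·PV
  1        57.50        56.1523        56.1523
  2        57.50        54.8363       109.6725
  3        57.50        53.5510       160.6531
  4        57.50        52.2959       209.1838
  5        57.50        51.0703       255.3513
  6     1,057.50       917.2350     5,503.4102
  Σ                  1,185.1409     6,294.4233
P = 1,185.1409; D_Mac = 5.31112 half-year periods = 2.65556 yrs; D_mod = 2.65556/(1+0.024) = 2.59332 yrs.
ΔP/P ≈ -D_mod · Δy = -2.59332 × (+0.0185) = -0.047976 = -4.7976%.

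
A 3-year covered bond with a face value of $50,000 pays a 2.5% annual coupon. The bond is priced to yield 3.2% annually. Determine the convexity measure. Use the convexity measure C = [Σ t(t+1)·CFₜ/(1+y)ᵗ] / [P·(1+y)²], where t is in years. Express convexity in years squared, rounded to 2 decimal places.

10.90

With y = 0.032:
  t   CF        PV=CF/(1+0.032)^t    t·PV        t(t+1)·PV
  1     1,250.00     1,211.2403     1,211.2403       2,422.4806
  2     1,250.00     1,173.6825     2,347.3649       7,042.0948
  3    51,250.00    46,628.8579   139,886.5736     559,546.2943
  Σ                 49,013.7806   143,445.1788     569,010.8698
P = 49,013.7806.
Convexity = Σ t(t+1)·PV / [P·(1+y)²] = 569,010.8698 / (49,013.7806 × 1.065024) = 10.90041.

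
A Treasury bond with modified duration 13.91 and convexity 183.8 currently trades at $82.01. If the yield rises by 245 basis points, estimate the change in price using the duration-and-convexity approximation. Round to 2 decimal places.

Duration effect: -D_mod·Δy = -13.91 × (+0.0245) = -0.340795
Convexity effect: ½·C·(Δy)² = 0.5 × 183.8 × (0.0245)² = +0.055162975
ΔP/P ≈ -0.340795 + 0.055162975 = -0.285632025
ΔP ≈ 82.01 × (-0.285632025) = -23.42468237025.

-$23.42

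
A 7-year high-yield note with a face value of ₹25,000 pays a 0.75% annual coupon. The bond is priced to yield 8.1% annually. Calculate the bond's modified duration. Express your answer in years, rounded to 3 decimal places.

Periodic yield y = 0.081. First find Macaulay duration:
  t   CF        PV=CF/(1+0.081)^t    t·PV
  1       187.50       173.4505       173.4505
  2       187.50       160.4538       320.9075
  3       187.50       148.4309       445.2926
  4       187.50       137.3088       549.2354
  5       187.50       127.0202       635.1010
  6       187.50       117.5025       705.0150
  7    25,187.50    14,601.7600   102,212.3200
  Σ                 15,465.9267   105,041.3219
P = 15,465.9267; Macaulay duration = 105,041.3219 / 15,465.9267 = 6.79179 years.
Modified duration = D_Mac / (1 + y) = 6.79179 / 1.081 = 6.28288 years.

6.283 years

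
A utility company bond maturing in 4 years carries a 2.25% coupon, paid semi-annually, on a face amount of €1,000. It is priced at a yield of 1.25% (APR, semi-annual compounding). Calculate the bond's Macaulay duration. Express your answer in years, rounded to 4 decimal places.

3.8512 years

Periodic yield y = 0.00625. Discount each cash flow and weight by its period:
  t   CF        PV=CF/(1+0.00625)^t    t·PV
  1        11.25        11.1801        11.1801
  2        11.25        11.1107        22.2214
  3        11.25        11.0417        33.1250
  4        11.25        10.9731        43.8924
  5        11.25        10.9049        54.5247
  6        11.25        10.8372        65.0232
  7        11.25        10.7699        75.3892
  8     1,011.25       962.0804     7,696.6436
  Σ                  1,038.8980     8,001.9995
Price P = Σ PV = 1,038.8980.
Macaulay duration = Σ(t·PV) / P = 8,001.9995 / 1,038.8980 = 7.70239 half-year periods.
In years: 7.70239 / 2 = 3.85120 years.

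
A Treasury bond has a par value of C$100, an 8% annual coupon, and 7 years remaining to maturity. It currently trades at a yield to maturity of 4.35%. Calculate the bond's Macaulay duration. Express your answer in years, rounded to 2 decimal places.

Periodic yield y = 0.0435. Discount each cash flow and weight by its year:
  t   CF        PV=CF/(1+0.0435)^t    t·PV
  1         8.00         7.6665         7.6665
  2         8.00         7.3469        14.6938
  3         8.00         7.0406        21.1219
  4         8.00         6.7471        26.9886
  5         8.00         6.4659        32.3294
  6         8.00         6.1963        37.1780
  7       108.00        80.1635       561.1444
  Σ                    121.6269       701.1227
Price P = Σ PV = 121.6269.
Macaulay duration = Σ(t·PV) / P = 701.1227 / 121.6269 = 5.76454 years.

5.76 years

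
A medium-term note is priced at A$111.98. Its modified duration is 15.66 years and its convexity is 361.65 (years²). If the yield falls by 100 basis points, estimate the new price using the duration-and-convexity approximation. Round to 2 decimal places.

A$131.54

Duration effect: -D_mod·Δy = -15.66 × (-0.01) = +0.156600
Convexity effect: ½·C·(Δy)² = 0.5 × 361.65 × (-0.01)² = +0.0180825
ΔP/P ≈ +0.156600 + 0.0180825 = +0.1746825
New price ≈ 111.98 × (1 + 0.1746825) = 131.54094635.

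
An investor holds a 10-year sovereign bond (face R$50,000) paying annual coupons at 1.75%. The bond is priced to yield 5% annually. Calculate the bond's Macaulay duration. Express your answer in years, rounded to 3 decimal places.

9.116 years

Periodic yield y = 0.05. Discount each cash flow and weight by its year:
  t   CF        PV=CF/(1+0.05)^t    t·PV
  1       875.00       833.3333       833.3333
  2       875.00       793.6508     1,587.3016
  3       875.00       755.8579     2,267.5737
  4       875.00       719.8647     2,879.4587
  5       875.00       685.5854     3,427.9270
  6       875.00       652.9385     3,917.6308
  7       875.00       621.8462     4,352.9231
  8       875.00       592.2344     4,737.8755
  9       875.00       564.0328     5,076.2952
  10   50,875.00    31,232.8368   312,328.3677
  Σ                 37,452.1807   341,408.6867
Price P = Σ PV = 37,452.1807.
Macaulay duration = Σ(t·PV) / P = 341,408.6867 / 37,452.1807 = 9.11586 years.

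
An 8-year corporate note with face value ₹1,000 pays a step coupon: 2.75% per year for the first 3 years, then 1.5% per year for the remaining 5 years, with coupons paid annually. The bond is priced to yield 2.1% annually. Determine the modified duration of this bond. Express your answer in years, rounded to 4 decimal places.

Periodic yield y = 0.021. First find Macaulay duration:
  t   CF        PV=CF/(1+0.021)^t    t·PV
  1        27.50        26.9344        26.9344
  2        27.50        26.3804        52.7608
  3        27.50        25.8378        77.5134
  4        15.00        13.8035        55.2139
  5        15.00        13.5196        67.5978
  6        15.00        13.2415        79.4489
  7        15.00        12.9691        90.7840
  8     1,015.00       859.5282     6,876.2252
  Σ                    992.2144     7,326.4783
P = 992.2144; Macaulay duration = 7,326.4783 / 992.2144 = 7.38397 years.
Modified duration = D_Mac / (1 + y) = 7.38397 / 1.021 = 7.23209 years.

7.2321 years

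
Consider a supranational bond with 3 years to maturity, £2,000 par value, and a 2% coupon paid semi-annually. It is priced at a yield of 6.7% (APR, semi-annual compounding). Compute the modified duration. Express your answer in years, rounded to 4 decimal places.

2.8258 years

Periodic yield y = 0.0335. First find Macaulay duration:
  t   CF        PV=CF/(1+0.0335)^t    t·PV
  1        20.00        19.3517        19.3517
  2        20.00        18.7244        37.4489
  3        20.00        18.1175        54.3525
  4        20.00        17.5302        70.1210
  5        20.00        16.9620        84.8101
  6     2,020.00     1,657.6334     9,945.8003
  Σ                  1,748.3193    10,211.8845
P = 1,748.3193; Macaulay duration = 10,211.8845 / 1,748.3193 = 5.84097 half-year periods = 2.92049 years.
Modified duration = D_Mac / (1 + y) = 2.92049 / 1.0335 = 2.82582 years.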